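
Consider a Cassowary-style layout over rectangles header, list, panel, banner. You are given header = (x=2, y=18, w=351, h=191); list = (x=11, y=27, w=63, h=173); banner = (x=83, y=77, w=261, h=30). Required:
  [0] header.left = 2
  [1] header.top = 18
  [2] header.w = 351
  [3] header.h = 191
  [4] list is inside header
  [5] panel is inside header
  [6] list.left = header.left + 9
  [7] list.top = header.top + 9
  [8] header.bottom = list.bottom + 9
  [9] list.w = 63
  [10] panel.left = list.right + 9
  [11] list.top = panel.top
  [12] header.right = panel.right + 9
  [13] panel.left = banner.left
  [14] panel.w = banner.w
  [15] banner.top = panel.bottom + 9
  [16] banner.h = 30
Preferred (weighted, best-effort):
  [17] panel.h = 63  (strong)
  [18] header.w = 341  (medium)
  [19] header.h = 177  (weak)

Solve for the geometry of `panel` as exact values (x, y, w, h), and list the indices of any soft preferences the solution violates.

1. panel.x = 83  [panel.left = list.right + 9]
2. panel.y = 27  [list.top = panel.top]
3. panel.w = 261  [header.right = panel.right + 9]
4. panel.h = 41  [banner.top = panel.bottom + 9]

panel = (x=83, y=27, w=261, h=41)
violated soft preferences: 17, 18, 19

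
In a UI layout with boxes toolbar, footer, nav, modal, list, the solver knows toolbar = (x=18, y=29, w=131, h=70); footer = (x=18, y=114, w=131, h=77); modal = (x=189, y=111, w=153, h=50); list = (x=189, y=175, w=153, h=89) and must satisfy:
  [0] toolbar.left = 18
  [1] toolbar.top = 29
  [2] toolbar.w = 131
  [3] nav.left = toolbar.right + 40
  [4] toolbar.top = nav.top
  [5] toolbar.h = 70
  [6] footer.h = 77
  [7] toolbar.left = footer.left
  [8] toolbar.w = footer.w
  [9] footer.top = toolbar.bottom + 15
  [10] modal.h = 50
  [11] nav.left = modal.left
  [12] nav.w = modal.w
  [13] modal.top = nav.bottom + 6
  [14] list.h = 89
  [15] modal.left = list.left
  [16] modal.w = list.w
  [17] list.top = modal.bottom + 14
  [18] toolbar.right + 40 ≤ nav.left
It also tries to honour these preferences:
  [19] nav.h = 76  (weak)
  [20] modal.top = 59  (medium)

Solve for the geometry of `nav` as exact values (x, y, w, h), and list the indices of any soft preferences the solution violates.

nav = (x=189, y=29, w=153, h=76)
violated soft preferences: 20

1. nav.x = 189  [nav.left = toolbar.right + 40]
2. nav.y = 29  [toolbar.top = nav.top]
3. nav.w = 153  [nav.w = modal.w]
4. nav.h = 76  [modal.top = nav.bottom + 6]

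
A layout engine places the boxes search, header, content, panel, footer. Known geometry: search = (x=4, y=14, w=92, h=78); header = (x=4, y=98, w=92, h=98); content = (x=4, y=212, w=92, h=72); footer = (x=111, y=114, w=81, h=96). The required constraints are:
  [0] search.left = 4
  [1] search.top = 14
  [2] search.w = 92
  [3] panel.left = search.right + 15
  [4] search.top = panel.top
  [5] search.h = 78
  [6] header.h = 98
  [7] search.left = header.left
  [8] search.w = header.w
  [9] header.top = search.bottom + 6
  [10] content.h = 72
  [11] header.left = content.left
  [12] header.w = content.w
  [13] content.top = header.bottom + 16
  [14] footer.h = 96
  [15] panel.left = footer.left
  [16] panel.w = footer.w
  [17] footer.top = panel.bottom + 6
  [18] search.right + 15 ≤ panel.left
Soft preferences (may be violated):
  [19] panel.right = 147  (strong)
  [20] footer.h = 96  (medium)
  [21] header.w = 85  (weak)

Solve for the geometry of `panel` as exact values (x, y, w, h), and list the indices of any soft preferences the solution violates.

1. panel.x = 111  [panel.left = search.right + 15]
2. panel.y = 14  [search.top = panel.top]
3. panel.w = 81  [panel.w = footer.w]
4. panel.h = 94  [footer.top = panel.bottom + 6]

panel = (x=111, y=14, w=81, h=94)
violated soft preferences: 19, 21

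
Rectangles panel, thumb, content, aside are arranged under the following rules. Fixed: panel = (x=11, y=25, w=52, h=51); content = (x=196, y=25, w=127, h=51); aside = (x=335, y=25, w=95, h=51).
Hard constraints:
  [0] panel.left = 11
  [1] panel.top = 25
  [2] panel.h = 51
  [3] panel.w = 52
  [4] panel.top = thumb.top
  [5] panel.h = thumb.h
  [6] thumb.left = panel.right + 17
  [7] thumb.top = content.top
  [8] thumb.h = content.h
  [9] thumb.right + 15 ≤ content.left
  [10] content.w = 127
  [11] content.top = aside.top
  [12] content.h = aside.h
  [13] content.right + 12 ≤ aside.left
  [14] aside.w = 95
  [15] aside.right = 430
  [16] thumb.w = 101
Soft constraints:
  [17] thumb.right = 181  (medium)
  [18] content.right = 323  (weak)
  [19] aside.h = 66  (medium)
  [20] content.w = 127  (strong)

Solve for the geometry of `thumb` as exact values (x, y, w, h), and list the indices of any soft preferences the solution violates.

1. thumb.y = 25  [panel.top = thumb.top]
2. thumb.h = 51  [panel.h = thumb.h]
3. thumb.x = 80  [thumb.left = panel.right + 17]
4. thumb.w = 101  [thumb.w = 101]

thumb = (x=80, y=25, w=101, h=51)
violated soft preferences: 19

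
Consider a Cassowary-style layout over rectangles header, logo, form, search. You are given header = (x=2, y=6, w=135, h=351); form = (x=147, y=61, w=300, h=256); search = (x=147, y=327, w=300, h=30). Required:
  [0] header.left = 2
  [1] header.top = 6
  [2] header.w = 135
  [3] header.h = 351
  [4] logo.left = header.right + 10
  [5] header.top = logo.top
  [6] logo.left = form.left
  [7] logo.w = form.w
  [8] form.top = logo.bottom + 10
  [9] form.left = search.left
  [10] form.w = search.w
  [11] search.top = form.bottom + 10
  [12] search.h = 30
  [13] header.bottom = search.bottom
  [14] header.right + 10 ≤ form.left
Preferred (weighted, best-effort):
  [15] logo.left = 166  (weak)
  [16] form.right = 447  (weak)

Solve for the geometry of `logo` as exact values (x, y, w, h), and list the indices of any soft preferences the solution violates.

logo = (x=147, y=6, w=300, h=45)
violated soft preferences: 15

1. logo.x = 147  [logo.left = header.right + 10]
2. logo.y = 6  [header.top = logo.top]
3. logo.w = 300  [logo.w = form.w]
4. logo.h = 45  [form.top = logo.bottom + 10]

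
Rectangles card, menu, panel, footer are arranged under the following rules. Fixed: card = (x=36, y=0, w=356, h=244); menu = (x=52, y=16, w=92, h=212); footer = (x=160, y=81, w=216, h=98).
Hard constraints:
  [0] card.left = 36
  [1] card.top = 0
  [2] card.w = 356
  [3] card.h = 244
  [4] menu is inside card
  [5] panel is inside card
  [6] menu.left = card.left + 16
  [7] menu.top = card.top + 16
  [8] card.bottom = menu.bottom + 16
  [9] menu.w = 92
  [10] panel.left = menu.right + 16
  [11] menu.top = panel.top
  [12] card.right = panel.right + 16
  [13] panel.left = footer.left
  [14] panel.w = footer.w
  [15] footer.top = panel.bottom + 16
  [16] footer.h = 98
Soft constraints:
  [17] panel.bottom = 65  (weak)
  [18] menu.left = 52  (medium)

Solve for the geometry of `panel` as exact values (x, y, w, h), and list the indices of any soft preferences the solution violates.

1. panel.x = 160  [panel.left = menu.right + 16]
2. panel.y = 16  [menu.top = panel.top]
3. panel.w = 216  [card.right = panel.right + 16]
4. panel.h = 49  [footer.top = panel.bottom + 16]

panel = (x=160, y=16, w=216, h=49)
violated soft preferences: none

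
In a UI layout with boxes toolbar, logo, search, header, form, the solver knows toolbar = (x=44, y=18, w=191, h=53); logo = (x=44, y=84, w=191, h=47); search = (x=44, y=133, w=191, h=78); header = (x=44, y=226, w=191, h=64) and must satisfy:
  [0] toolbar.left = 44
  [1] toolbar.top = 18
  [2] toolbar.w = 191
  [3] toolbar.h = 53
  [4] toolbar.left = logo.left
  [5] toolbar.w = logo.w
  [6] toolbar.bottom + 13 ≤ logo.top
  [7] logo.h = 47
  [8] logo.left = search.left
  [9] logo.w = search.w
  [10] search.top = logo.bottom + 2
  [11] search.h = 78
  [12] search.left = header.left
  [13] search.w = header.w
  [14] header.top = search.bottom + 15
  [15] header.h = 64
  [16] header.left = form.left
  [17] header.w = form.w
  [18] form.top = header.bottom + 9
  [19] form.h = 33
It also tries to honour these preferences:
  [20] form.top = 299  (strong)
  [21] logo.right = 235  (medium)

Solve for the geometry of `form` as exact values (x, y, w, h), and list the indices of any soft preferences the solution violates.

form = (x=44, y=299, w=191, h=33)
violated soft preferences: none

1. form.x = 44  [header.left = form.left]
2. form.w = 191  [header.w = form.w]
3. form.y = 299  [form.top = header.bottom + 9]
4. form.h = 33  [form.h = 33]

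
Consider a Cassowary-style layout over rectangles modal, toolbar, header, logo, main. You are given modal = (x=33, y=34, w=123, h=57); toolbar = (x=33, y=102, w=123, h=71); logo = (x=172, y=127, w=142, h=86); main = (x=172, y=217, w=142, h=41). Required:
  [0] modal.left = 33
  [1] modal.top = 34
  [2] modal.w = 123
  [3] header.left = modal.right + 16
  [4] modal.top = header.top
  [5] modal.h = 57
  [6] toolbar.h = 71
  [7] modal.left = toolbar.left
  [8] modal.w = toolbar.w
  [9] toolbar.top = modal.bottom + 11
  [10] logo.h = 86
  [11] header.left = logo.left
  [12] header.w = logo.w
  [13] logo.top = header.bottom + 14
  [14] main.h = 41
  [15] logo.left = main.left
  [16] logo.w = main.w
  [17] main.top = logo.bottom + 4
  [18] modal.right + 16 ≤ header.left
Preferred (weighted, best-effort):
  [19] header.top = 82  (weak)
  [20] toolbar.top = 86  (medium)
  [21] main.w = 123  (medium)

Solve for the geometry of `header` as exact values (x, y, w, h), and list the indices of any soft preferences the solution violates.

header = (x=172, y=34, w=142, h=79)
violated soft preferences: 19, 20, 21

1. header.x = 172  [header.left = modal.right + 16]
2. header.y = 34  [modal.top = header.top]
3. header.w = 142  [header.w = logo.w]
4. header.h = 79  [logo.top = header.bottom + 14]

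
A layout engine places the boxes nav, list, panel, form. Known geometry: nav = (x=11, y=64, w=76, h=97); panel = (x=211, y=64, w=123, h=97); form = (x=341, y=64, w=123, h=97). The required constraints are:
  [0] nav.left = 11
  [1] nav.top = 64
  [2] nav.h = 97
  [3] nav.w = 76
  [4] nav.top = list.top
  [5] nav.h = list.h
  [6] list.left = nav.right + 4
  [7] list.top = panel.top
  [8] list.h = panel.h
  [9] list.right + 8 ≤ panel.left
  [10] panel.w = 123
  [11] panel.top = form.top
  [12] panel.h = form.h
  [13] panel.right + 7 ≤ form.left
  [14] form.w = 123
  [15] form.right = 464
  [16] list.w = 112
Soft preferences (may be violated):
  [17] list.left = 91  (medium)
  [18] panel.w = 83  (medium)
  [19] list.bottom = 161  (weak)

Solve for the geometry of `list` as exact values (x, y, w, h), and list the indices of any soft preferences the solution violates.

list = (x=91, y=64, w=112, h=97)
violated soft preferences: 18

1. list.y = 64  [nav.top = list.top]
2. list.h = 97  [nav.h = list.h]
3. list.x = 91  [list.left = nav.right + 4]
4. list.w = 112  [list.w = 112]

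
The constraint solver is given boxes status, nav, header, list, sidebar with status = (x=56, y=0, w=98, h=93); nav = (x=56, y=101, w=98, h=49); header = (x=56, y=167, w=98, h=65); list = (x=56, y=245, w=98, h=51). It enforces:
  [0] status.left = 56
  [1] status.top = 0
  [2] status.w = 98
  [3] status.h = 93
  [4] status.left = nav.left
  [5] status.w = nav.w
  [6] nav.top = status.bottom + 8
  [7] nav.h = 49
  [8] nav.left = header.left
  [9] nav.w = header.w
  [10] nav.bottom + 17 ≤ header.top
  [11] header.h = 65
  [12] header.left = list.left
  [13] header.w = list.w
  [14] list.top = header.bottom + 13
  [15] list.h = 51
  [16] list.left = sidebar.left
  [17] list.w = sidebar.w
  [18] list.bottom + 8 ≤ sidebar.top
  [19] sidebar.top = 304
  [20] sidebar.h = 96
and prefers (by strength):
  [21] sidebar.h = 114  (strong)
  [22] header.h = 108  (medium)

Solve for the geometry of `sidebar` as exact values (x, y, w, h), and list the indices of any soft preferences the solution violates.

sidebar = (x=56, y=304, w=98, h=96)
violated soft preferences: 21, 22

1. sidebar.x = 56  [list.left = sidebar.left]
2. sidebar.w = 98  [list.w = sidebar.w]
3. sidebar.y = 304  [sidebar.top = 304]
4. sidebar.h = 96  [sidebar.h = 96]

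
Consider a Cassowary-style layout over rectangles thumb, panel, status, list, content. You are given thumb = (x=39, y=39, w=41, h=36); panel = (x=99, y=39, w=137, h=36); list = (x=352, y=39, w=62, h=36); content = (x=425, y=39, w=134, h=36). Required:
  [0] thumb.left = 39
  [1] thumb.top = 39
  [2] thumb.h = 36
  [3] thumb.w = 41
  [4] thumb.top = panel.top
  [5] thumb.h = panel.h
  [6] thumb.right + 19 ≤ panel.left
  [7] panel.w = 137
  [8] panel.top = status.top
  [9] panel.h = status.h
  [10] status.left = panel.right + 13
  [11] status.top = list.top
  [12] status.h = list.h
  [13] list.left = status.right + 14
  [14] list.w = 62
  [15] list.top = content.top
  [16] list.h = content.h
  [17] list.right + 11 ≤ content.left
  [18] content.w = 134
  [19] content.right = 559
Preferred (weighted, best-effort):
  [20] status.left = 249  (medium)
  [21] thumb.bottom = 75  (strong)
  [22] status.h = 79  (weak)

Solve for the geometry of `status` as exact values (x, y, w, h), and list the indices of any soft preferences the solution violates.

status = (x=249, y=39, w=89, h=36)
violated soft preferences: 22

1. status.y = 39  [panel.top = status.top]
2. status.h = 36  [panel.h = status.h]
3. status.x = 249  [status.left = panel.right + 13]
4. status.w = 89  [list.left = status.right + 14]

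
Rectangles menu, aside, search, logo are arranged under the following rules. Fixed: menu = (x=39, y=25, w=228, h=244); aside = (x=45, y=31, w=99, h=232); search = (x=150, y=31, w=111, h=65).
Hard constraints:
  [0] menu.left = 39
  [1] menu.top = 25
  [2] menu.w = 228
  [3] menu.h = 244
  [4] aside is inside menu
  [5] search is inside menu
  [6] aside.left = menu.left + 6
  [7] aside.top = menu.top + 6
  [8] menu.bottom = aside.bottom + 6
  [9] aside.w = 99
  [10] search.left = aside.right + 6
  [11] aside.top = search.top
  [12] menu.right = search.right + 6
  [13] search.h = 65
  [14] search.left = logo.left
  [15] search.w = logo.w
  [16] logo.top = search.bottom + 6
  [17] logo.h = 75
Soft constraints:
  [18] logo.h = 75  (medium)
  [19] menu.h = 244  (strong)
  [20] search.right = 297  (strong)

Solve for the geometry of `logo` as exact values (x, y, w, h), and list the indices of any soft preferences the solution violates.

1. logo.x = 150  [search.left = logo.left]
2. logo.w = 111  [search.w = logo.w]
3. logo.y = 102  [logo.top = search.bottom + 6]
4. logo.h = 75  [logo.h = 75]

logo = (x=150, y=102, w=111, h=75)
violated soft preferences: 20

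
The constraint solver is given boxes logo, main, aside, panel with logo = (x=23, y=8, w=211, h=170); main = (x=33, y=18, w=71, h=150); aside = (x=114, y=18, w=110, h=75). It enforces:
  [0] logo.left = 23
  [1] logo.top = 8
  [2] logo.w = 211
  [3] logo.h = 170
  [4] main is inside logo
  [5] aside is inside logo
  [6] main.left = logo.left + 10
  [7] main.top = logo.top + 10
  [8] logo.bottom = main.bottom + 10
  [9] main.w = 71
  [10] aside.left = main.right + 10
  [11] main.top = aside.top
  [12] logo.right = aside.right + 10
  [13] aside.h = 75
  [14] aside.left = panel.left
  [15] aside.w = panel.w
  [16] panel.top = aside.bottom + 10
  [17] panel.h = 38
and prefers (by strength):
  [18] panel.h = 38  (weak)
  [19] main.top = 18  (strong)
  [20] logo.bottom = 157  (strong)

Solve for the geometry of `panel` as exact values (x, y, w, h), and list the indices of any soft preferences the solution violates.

panel = (x=114, y=103, w=110, h=38)
violated soft preferences: 20

1. panel.x = 114  [aside.left = panel.left]
2. panel.w = 110  [aside.w = panel.w]
3. panel.y = 103  [panel.top = aside.bottom + 10]
4. panel.h = 38  [panel.h = 38]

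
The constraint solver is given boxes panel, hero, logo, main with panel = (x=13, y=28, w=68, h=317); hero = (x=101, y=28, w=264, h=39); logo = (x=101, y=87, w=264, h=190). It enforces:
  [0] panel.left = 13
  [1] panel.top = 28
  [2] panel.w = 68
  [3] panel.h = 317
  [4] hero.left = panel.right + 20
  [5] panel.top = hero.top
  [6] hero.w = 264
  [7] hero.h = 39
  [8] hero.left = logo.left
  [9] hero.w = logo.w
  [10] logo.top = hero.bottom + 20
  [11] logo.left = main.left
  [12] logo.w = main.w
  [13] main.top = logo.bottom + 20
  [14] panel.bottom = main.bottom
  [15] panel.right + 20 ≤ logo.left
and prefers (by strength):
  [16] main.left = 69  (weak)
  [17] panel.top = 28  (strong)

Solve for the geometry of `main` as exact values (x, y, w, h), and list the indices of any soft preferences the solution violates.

1. main.x = 101  [logo.left = main.left]
2. main.w = 264  [logo.w = main.w]
3. main.y = 297  [main.top = logo.bottom + 20]
4. main.h = 48  [panel.bottom = main.bottom]

main = (x=101, y=297, w=264, h=48)
violated soft preferences: 16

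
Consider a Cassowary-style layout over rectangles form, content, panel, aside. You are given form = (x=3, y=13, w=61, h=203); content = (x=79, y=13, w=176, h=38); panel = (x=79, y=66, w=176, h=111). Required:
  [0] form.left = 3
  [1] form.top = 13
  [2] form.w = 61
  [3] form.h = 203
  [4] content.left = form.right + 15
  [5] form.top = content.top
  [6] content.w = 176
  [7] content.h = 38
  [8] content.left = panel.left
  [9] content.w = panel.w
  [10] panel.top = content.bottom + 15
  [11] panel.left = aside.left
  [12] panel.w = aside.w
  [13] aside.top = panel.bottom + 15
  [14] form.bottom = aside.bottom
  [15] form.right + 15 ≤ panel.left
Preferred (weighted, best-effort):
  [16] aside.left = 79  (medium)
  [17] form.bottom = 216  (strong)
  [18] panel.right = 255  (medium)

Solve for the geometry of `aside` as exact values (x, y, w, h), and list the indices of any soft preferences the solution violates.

1. aside.x = 79  [panel.left = aside.left]
2. aside.w = 176  [panel.w = aside.w]
3. aside.y = 192  [aside.top = panel.bottom + 15]
4. aside.h = 24  [form.bottom = aside.bottom]

aside = (x=79, y=192, w=176, h=24)
violated soft preferences: none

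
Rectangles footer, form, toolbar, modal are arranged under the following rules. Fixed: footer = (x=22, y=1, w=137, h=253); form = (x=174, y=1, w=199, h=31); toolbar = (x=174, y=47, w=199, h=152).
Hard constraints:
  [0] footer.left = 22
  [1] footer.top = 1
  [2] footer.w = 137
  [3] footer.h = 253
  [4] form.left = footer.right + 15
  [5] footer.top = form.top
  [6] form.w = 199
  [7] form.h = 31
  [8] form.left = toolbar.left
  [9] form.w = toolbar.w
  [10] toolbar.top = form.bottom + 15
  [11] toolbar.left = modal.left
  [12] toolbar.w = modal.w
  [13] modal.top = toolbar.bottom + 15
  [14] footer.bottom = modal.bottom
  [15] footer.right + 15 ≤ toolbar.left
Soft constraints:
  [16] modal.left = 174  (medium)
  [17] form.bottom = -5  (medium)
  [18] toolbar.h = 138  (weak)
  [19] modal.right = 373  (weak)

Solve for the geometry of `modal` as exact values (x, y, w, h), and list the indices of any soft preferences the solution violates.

1. modal.x = 174  [toolbar.left = modal.left]
2. modal.w = 199  [toolbar.w = modal.w]
3. modal.y = 214  [modal.top = toolbar.bottom + 15]
4. modal.h = 40  [footer.bottom = modal.bottom]

modal = (x=174, y=214, w=199, h=40)
violated soft preferences: 17, 18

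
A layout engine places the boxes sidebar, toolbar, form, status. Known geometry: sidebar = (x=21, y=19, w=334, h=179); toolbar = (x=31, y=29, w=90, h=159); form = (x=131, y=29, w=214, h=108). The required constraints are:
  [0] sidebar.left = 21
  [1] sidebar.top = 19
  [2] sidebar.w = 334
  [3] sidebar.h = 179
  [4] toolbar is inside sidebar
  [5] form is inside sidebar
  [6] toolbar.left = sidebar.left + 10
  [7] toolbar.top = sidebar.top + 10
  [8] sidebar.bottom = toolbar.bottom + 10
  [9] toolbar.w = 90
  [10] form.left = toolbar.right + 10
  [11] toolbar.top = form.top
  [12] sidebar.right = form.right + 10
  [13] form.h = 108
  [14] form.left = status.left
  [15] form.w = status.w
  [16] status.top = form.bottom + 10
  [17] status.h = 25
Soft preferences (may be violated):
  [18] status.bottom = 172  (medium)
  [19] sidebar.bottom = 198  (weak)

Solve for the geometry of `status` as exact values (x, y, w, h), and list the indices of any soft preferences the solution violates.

status = (x=131, y=147, w=214, h=25)
violated soft preferences: none

1. status.x = 131  [form.left = status.left]
2. status.w = 214  [form.w = status.w]
3. status.y = 147  [status.top = form.bottom + 10]
4. status.h = 25  [status.h = 25]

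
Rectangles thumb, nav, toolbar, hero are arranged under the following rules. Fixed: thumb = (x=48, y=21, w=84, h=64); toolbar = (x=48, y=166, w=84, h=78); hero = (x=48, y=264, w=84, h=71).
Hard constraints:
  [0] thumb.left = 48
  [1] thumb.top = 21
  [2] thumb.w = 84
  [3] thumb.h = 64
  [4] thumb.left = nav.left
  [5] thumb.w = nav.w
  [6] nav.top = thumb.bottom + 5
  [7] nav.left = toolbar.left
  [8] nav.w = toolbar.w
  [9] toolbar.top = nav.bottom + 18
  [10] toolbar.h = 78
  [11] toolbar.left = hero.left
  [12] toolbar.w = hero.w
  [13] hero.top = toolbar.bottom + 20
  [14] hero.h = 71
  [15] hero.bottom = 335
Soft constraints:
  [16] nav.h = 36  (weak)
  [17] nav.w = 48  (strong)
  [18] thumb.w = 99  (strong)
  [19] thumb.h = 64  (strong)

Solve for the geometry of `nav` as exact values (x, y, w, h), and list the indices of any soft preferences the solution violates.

1. nav.x = 48  [thumb.left = nav.left]
2. nav.w = 84  [thumb.w = nav.w]
3. nav.y = 90  [nav.top = thumb.bottom + 5]
4. nav.h = 58  [toolbar.top = nav.bottom + 18]

nav = (x=48, y=90, w=84, h=58)
violated soft preferences: 16, 17, 18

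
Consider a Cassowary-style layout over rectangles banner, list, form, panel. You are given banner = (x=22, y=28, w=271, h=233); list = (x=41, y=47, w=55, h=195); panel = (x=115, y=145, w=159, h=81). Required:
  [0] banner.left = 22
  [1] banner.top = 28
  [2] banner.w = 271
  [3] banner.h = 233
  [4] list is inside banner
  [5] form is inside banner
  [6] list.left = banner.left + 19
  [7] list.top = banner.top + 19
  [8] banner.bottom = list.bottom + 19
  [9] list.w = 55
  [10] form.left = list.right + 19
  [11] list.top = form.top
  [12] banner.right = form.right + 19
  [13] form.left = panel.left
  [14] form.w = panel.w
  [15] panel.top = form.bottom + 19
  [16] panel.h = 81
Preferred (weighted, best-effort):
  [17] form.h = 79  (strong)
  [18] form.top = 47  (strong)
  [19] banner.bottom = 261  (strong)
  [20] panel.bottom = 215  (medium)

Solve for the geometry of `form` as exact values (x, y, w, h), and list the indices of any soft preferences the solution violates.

form = (x=115, y=47, w=159, h=79)
violated soft preferences: 20

1. form.x = 115  [form.left = list.right + 19]
2. form.y = 47  [list.top = form.top]
3. form.w = 159  [banner.right = form.right + 19]
4. form.h = 79  [panel.top = form.bottom + 19]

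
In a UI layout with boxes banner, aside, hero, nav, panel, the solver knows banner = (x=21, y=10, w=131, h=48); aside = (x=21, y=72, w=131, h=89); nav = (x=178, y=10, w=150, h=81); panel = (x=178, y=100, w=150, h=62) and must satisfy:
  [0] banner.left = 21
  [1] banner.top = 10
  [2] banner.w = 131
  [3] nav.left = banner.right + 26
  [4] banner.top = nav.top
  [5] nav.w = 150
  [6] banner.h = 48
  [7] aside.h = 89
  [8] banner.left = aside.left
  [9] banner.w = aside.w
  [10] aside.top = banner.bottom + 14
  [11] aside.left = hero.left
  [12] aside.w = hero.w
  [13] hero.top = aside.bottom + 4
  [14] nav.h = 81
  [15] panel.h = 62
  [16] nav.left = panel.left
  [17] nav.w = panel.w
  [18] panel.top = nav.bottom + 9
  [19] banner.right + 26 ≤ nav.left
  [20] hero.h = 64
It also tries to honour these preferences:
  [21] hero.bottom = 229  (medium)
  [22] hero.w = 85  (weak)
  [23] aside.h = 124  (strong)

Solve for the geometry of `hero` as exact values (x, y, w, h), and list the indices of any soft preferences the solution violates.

hero = (x=21, y=165, w=131, h=64)
violated soft preferences: 22, 23

1. hero.x = 21  [aside.left = hero.left]
2. hero.w = 131  [aside.w = hero.w]
3. hero.y = 165  [hero.top = aside.bottom + 4]
4. hero.h = 64  [hero.h = 64]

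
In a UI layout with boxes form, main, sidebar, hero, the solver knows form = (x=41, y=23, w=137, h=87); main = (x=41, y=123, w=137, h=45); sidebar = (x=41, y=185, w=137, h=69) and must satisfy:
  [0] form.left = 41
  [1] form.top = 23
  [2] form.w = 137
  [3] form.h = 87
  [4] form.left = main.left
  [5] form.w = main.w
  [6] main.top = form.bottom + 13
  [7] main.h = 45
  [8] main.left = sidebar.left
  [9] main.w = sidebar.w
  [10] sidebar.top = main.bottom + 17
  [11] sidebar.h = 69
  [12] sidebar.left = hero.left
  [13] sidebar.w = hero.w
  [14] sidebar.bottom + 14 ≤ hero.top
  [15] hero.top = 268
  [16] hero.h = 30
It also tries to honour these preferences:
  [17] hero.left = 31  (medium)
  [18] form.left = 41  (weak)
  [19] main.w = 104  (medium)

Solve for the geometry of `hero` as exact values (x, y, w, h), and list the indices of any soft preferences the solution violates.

hero = (x=41, y=268, w=137, h=30)
violated soft preferences: 17, 19

1. hero.x = 41  [sidebar.left = hero.left]
2. hero.w = 137  [sidebar.w = hero.w]
3. hero.y = 268  [hero.top = 268]
4. hero.h = 30  [hero.h = 30]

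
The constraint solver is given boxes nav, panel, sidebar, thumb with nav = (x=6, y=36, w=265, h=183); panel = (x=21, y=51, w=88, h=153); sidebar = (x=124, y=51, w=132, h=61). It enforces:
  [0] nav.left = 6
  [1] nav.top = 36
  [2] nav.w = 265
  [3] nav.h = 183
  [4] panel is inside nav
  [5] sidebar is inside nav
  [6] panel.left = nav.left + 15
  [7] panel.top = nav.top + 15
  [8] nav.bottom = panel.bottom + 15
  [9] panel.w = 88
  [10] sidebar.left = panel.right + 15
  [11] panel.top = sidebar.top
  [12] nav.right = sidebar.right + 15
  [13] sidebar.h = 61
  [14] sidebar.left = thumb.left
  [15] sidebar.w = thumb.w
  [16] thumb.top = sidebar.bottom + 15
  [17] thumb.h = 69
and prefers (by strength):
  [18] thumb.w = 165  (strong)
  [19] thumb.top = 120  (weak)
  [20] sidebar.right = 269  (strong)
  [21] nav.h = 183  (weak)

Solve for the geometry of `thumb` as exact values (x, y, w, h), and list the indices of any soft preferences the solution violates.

1. thumb.x = 124  [sidebar.left = thumb.left]
2. thumb.w = 132  [sidebar.w = thumb.w]
3. thumb.y = 127  [thumb.top = sidebar.bottom + 15]
4. thumb.h = 69  [thumb.h = 69]

thumb = (x=124, y=127, w=132, h=69)
violated soft preferences: 18, 19, 20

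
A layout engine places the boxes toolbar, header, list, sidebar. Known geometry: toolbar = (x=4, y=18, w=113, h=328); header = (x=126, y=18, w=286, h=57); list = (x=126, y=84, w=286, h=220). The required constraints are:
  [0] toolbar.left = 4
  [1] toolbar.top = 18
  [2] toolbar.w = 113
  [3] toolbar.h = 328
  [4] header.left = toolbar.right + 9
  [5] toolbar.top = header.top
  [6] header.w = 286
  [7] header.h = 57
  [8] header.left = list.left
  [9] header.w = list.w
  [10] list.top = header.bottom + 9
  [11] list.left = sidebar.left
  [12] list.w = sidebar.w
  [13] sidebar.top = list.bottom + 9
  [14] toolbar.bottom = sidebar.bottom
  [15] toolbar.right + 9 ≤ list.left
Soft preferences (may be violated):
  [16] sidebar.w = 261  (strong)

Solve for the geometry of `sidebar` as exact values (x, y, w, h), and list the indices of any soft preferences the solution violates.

1. sidebar.x = 126  [list.left = sidebar.left]
2. sidebar.w = 286  [list.w = sidebar.w]
3. sidebar.y = 313  [sidebar.top = list.bottom + 9]
4. sidebar.h = 33  [toolbar.bottom = sidebar.bottom]

sidebar = (x=126, y=313, w=286, h=33)
violated soft preferences: 16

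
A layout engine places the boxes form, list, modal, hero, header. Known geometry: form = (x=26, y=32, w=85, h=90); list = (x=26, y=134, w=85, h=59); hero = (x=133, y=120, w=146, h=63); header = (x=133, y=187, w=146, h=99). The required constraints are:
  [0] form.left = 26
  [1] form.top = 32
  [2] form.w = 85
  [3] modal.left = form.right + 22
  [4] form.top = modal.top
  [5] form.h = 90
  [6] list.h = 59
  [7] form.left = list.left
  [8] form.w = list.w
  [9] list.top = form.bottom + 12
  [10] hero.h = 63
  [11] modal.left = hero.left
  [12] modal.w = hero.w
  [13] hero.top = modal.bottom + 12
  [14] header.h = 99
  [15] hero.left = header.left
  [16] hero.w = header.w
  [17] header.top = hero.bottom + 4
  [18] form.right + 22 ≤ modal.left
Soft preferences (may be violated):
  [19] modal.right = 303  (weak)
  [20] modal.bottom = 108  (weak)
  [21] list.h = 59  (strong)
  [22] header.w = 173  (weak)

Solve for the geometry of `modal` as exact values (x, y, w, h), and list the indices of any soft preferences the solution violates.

1. modal.x = 133  [modal.left = form.right + 22]
2. modal.y = 32  [form.top = modal.top]
3. modal.w = 146  [modal.w = hero.w]
4. modal.h = 76  [hero.top = modal.bottom + 12]

modal = (x=133, y=32, w=146, h=76)
violated soft preferences: 19, 22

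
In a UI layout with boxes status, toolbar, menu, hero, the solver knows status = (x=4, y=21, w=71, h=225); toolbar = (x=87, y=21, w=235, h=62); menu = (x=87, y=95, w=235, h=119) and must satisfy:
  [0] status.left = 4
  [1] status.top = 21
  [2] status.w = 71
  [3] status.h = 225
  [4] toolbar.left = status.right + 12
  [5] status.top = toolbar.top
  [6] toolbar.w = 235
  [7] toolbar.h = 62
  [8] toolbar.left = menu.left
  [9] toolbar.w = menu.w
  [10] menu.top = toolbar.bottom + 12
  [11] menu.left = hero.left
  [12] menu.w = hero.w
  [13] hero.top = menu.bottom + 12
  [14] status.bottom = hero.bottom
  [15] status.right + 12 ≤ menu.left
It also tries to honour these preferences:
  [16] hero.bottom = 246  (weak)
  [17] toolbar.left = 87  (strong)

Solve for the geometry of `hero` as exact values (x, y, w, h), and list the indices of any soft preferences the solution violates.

1. hero.x = 87  [menu.left = hero.left]
2. hero.w = 235  [menu.w = hero.w]
3. hero.y = 226  [hero.top = menu.bottom + 12]
4. hero.h = 20  [status.bottom = hero.bottom]

hero = (x=87, y=226, w=235, h=20)
violated soft preferences: none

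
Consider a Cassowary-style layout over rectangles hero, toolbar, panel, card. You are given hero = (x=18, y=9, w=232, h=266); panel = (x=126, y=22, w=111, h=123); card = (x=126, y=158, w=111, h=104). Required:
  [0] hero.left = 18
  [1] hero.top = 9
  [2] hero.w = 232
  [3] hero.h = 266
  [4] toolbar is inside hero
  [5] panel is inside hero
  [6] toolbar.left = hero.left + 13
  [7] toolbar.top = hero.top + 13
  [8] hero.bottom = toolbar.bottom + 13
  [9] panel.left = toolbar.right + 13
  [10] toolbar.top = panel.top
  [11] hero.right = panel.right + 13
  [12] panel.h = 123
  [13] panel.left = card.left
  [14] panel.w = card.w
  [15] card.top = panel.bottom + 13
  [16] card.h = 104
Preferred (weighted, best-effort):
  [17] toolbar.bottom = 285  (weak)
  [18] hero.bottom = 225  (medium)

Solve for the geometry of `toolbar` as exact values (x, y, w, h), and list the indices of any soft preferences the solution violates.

1. toolbar.x = 31  [toolbar.left = hero.left + 13]
2. toolbar.y = 22  [toolbar.top = hero.top + 13]
3. toolbar.h = 240  [hero.bottom = toolbar.bottom + 13]
4. toolbar.w = 82  [panel.left = toolbar.right + 13]

toolbar = (x=31, y=22, w=82, h=240)
violated soft preferences: 17, 18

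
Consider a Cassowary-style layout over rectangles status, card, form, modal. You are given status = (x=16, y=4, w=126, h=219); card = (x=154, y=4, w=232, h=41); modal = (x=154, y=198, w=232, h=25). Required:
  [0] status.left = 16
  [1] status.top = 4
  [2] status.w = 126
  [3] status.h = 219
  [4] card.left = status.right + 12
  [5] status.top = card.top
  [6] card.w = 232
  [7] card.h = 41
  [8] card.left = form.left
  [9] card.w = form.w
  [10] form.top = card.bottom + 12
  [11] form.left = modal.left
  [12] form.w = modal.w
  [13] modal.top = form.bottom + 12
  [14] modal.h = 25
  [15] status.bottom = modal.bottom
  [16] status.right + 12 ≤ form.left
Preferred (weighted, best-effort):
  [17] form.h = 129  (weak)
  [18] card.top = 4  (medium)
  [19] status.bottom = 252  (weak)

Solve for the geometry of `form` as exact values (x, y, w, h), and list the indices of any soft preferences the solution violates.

form = (x=154, y=57, w=232, h=129)
violated soft preferences: 19

1. form.x = 154  [card.left = form.left]
2. form.w = 232  [card.w = form.w]
3. form.y = 57  [form.top = card.bottom + 12]
4. form.h = 129  [modal.top = form.bottom + 12]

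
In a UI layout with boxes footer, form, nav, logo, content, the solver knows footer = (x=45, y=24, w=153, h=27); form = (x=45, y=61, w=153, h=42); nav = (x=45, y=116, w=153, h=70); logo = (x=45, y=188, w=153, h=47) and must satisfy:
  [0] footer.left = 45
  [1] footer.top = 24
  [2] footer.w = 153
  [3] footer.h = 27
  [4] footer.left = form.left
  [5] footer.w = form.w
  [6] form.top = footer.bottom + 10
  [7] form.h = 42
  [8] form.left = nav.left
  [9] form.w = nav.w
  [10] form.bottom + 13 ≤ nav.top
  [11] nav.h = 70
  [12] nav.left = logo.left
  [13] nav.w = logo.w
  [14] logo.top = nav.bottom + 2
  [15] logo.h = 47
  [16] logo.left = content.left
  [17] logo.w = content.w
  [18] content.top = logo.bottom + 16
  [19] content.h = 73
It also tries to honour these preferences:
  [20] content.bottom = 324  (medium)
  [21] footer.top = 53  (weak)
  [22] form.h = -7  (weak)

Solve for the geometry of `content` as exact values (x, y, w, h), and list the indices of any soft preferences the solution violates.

content = (x=45, y=251, w=153, h=73)
violated soft preferences: 21, 22

1. content.x = 45  [logo.left = content.left]
2. content.w = 153  [logo.w = content.w]
3. content.y = 251  [content.top = logo.bottom + 16]
4. content.h = 73  [content.h = 73]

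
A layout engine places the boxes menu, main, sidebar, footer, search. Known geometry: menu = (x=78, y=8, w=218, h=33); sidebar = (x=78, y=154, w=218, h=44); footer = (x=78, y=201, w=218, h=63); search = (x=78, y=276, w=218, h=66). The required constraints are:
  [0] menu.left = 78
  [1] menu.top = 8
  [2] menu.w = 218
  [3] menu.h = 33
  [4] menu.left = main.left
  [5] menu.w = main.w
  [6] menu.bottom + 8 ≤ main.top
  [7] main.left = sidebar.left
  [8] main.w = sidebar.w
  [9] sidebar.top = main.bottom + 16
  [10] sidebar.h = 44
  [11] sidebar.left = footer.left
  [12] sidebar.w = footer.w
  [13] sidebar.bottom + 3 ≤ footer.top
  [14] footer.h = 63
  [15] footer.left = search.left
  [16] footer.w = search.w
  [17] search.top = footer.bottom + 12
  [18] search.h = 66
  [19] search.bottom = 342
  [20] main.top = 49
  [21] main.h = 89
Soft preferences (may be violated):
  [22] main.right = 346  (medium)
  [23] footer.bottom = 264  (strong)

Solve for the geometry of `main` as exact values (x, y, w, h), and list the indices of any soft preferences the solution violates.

main = (x=78, y=49, w=218, h=89)
violated soft preferences: 22

1. main.x = 78  [menu.left = main.left]
2. main.w = 218  [menu.w = main.w]
3. main.y = 49  [main.top = 49]
4. main.h = 89  [main.h = 89]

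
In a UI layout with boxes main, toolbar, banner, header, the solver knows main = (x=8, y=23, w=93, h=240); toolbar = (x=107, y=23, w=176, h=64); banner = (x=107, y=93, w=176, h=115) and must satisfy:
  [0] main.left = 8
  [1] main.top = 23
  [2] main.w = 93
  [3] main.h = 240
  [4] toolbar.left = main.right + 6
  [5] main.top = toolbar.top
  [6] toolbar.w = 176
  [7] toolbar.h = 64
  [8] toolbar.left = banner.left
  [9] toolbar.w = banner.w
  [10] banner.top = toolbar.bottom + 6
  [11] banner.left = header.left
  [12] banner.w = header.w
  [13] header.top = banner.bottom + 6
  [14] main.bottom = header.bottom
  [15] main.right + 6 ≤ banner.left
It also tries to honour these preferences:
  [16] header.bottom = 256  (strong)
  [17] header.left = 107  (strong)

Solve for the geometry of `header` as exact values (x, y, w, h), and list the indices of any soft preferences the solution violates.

1. header.x = 107  [banner.left = header.left]
2. header.w = 176  [banner.w = header.w]
3. header.y = 214  [header.top = banner.bottom + 6]
4. header.h = 49  [main.bottom = header.bottom]

header = (x=107, y=214, w=176, h=49)
violated soft preferences: 16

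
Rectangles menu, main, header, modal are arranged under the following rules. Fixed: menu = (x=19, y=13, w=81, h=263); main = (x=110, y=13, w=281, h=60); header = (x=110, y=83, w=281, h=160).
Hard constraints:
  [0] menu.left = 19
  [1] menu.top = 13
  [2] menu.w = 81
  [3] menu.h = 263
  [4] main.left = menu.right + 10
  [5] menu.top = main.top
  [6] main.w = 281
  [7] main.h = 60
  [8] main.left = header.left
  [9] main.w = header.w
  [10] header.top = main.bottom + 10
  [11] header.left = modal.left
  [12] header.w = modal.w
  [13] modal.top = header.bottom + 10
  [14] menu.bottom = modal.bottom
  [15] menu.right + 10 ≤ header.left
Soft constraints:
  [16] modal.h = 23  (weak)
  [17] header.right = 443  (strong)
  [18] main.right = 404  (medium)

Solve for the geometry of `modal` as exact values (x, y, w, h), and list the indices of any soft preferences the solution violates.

1. modal.x = 110  [header.left = modal.left]
2. modal.w = 281  [header.w = modal.w]
3. modal.y = 253  [modal.top = header.bottom + 10]
4. modal.h = 23  [menu.bottom = modal.bottom]

modal = (x=110, y=253, w=281, h=23)
violated soft preferences: 17, 18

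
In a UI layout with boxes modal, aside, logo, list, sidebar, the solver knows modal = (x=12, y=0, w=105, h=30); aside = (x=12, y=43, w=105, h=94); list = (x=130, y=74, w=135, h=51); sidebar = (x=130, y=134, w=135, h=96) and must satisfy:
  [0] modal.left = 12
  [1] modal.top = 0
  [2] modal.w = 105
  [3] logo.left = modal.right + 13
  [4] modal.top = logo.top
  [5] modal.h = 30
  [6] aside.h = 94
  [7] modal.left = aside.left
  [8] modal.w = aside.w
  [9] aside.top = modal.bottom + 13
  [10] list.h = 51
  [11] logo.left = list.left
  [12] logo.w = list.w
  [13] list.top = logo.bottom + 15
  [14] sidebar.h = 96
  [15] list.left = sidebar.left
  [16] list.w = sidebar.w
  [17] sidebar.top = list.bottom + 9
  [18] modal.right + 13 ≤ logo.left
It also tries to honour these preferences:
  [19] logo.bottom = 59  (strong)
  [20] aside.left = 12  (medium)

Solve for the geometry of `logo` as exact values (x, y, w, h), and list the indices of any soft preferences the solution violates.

logo = (x=130, y=0, w=135, h=59)
violated soft preferences: none

1. logo.x = 130  [logo.left = modal.right + 13]
2. logo.y = 0  [modal.top = logo.top]
3. logo.w = 135  [logo.w = list.w]
4. logo.h = 59  [list.top = logo.bottom + 15]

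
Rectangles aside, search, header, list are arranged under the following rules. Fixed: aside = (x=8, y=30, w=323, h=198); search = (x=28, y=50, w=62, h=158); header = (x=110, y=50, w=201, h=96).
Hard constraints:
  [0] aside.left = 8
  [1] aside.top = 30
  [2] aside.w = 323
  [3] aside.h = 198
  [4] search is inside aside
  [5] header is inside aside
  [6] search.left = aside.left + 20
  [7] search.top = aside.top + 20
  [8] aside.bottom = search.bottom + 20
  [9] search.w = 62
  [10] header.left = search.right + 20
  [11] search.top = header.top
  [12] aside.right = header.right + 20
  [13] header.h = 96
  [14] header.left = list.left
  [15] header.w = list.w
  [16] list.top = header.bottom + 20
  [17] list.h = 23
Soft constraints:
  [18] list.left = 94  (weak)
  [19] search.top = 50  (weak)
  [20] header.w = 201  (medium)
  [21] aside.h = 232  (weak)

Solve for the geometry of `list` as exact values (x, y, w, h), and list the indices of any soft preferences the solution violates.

list = (x=110, y=166, w=201, h=23)
violated soft preferences: 18, 21

1. list.x = 110  [header.left = list.left]
2. list.w = 201  [header.w = list.w]
3. list.y = 166  [list.top = header.bottom + 20]
4. list.h = 23  [list.h = 23]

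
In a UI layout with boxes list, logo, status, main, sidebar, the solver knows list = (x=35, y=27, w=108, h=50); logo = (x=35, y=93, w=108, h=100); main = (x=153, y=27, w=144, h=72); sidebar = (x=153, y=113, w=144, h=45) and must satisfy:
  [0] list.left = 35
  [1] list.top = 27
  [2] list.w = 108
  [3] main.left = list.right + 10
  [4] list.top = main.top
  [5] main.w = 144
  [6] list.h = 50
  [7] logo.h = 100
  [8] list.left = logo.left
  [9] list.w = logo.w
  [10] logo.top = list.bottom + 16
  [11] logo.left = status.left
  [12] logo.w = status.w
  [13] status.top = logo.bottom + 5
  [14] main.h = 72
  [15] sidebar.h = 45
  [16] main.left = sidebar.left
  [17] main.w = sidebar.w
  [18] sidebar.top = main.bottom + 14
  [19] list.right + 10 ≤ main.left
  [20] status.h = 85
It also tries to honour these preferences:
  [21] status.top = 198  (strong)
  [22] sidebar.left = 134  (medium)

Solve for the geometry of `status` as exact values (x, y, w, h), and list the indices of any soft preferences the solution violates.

status = (x=35, y=198, w=108, h=85)
violated soft preferences: 22

1. status.x = 35  [logo.left = status.left]
2. status.w = 108  [logo.w = status.w]
3. status.y = 198  [status.top = logo.bottom + 5]
4. status.h = 85  [status.h = 85]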